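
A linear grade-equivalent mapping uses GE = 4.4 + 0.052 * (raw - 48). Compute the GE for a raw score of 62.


raw - median = 62 - 48 = 14
slope * diff = 0.052 * 14 = 0.728
GE = 4.4 + 0.728
GE = 5.128

5.128


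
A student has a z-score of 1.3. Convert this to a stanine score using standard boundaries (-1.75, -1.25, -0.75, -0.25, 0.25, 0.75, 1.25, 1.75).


Stanine boundaries: [-1.75, -1.25, -0.75, -0.25, 0.25, 0.75, 1.25, 1.75]
z = 1.3
Check each boundary:
  z >= -1.75 -> could be stanine 2
  z >= -1.25 -> could be stanine 3
  z >= -0.75 -> could be stanine 4
  z >= -0.25 -> could be stanine 5
  z >= 0.25 -> could be stanine 6
  z >= 0.75 -> could be stanine 7
  z >= 1.25 -> could be stanine 8
  z < 1.75
Highest qualifying boundary gives stanine = 8

8


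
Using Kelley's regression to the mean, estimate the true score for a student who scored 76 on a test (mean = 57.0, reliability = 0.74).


T_est = rxx * X + (1 - rxx) * mean
T_est = 0.74 * 76 + 0.26 * 57.0
T_est = 56.24 + 14.82
T_est = 71.06

71.06


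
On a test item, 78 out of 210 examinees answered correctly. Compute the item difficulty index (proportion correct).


Item difficulty p = number correct / total examinees
p = 78 / 210
p = 0.3714

0.3714


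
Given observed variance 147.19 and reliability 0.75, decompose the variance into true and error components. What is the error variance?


var_true = rxx * var_obs = 0.75 * 147.19 = 110.3925
var_error = var_obs - var_true
var_error = 147.19 - 110.3925
var_error = 36.7975

36.7975


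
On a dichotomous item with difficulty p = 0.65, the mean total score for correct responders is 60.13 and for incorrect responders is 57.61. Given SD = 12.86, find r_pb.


q = 1 - p = 0.35
rpb = ((M1 - M0) / SD) * sqrt(p * q)
rpb = ((60.13 - 57.61) / 12.86) * sqrt(0.65 * 0.35)
rpb = 0.0935

0.0935


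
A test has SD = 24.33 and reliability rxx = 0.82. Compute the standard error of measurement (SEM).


SEM = SD * sqrt(1 - rxx)
SEM = 24.33 * sqrt(1 - 0.82)
SEM = 24.33 * sqrt(0.18) = 24.33 * 0.424264
SEM = 10.3223

10.3223


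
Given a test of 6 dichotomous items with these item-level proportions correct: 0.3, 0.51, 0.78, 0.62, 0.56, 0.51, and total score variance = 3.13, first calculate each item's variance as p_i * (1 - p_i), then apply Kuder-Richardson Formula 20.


For each item, compute p_i * q_i:
  Item 1: 0.3 * 0.7 = 0.21
  Item 2: 0.51 * 0.49 = 0.2499
  Item 3: 0.78 * 0.22 = 0.1716
  Item 4: 0.62 * 0.38 = 0.2356
  Item 5: 0.56 * 0.44 = 0.2464
  Item 6: 0.51 * 0.49 = 0.2499
Sum(p_i * q_i) = 0.21 + 0.2499 + 0.1716 + 0.2356 + 0.2464 + 0.2499 = 1.3634
KR-20 = (k/(k-1)) * (1 - Sum(p_i*q_i) / Var_total)
= (6/5) * (1 - 1.3634/3.13)
= 1.2 * 0.5644
KR-20 = 0.6773

0.6773


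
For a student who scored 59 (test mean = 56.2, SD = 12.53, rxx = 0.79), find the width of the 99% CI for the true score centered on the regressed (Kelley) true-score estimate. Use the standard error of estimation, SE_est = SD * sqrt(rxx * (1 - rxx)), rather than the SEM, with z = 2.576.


True score estimate = 0.79*59 + 0.21*56.2 = 58.412
SE_est = SD * sqrt(rxx * (1 - rxx)) = 12.53 * sqrt(0.79 * 0.21) = 12.53 * sqrt(0.1659) = 5.103572
CI = T_est +/- z * SE_est, so width = 2 * z * SE_est = 2 * 2.576 * 5.103572
Width = 26.2936

26.2936


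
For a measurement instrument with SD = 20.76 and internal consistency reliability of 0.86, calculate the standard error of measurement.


SEM = SD * sqrt(1 - rxx)
SEM = 20.76 * sqrt(1 - 0.86)
SEM = 20.76 * sqrt(0.14) = 20.76 * 0.374166
SEM = 7.7677

7.7677


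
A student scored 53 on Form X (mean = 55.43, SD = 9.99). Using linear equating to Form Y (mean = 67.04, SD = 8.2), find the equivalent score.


slope = SD_Y / SD_X = 8.2 / 9.99 ~ 0.8208
intercept = mean_Y - slope * mean_X = 67.04 - (8.2 / 9.99) * 55.43 ~ 21.5419
Y = slope * X + intercept. To avoid rounding drift from the rounded slope/intercept, evaluate the equivalent form Y = mean_Y + SD_Y * (X - mean_X) / SD_X at full precision:
Y = 67.04 + 8.2 * (53 - 55.43) / 9.99
Y = 67.04 - 8.2 * 2.43 / 9.99
Y = 67.04 - 19.926 / 9.99
Y = 67.04 - 1.9946
Y = 65.0454

65.0454


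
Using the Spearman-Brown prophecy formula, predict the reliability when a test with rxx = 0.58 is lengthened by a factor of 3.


r_new = (n * rxx) / (1 + (n-1) * rxx)
r_new = (3 * 0.58) / (1 + 2 * 0.58)
r_new = 1.74 / 2.16
r_new = 0.8056

0.8056


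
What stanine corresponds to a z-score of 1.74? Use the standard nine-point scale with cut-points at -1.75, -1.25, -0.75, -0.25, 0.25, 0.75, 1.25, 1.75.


Stanine boundaries: [-1.75, -1.25, -0.75, -0.25, 0.25, 0.75, 1.25, 1.75]
z = 1.74
Check each boundary:
  z >= -1.75 -> could be stanine 2
  z >= -1.25 -> could be stanine 3
  z >= -0.75 -> could be stanine 4
  z >= -0.25 -> could be stanine 5
  z >= 0.25 -> could be stanine 6
  z >= 0.75 -> could be stanine 7
  z >= 1.25 -> could be stanine 8
  z < 1.75
Highest qualifying boundary gives stanine = 8

8


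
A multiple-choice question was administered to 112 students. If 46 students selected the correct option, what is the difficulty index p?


Item difficulty p = number correct / total examinees
p = 46 / 112
p = 0.4107

0.4107


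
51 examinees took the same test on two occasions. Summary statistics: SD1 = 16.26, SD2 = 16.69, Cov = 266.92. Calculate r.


r = cov(X,Y) / (SD_X * SD_Y)
r = 266.92 / (16.26 * 16.69)
r = 266.92 / 271.3794
r = 0.9836

0.9836


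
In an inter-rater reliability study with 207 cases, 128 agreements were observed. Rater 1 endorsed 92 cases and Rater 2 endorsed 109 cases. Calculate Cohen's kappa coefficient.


P_o = 128/207 = 0.618357
P_e = (92*109 + 115*98) / 42849 = 0.497048
kappa = (P_o - P_e) / (1 - P_e)
kappa = (0.618357 - 0.497048) / (1 - 0.497048)
kappa = 0.2412

0.2412


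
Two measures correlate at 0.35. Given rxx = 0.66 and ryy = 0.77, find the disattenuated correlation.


r_corrected = rxy / sqrt(rxx * ryy)
= 0.35 / sqrt(0.66 * 0.77)
= 0.35 / sqrt(0.5082)
= 0.35 / 0.712881
r_corrected = 0.491

0.491


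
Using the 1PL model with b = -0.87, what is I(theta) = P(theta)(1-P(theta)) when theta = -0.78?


P = 1/(1+exp(-(-0.78--0.87))) = 0.5225
I = P*(1-P) = 0.5225 * 0.4775
I = 0.2495

0.2495


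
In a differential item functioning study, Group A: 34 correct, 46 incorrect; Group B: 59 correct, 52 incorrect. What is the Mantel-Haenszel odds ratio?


Odds_A = 34/46 = 0.7391
Odds_B = 59/52 = 1.1346
OR = Odds_A / Odds_B = 0.7391 / 1.1346
Exactly, OR = (34 * 52) / (46 * 59) = 1768 / 2714
OR = 0.6514

0.6514


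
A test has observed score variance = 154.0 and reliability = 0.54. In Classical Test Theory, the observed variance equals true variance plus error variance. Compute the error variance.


var_true = rxx * var_obs = 0.54 * 154.0 = 83.16
var_error = var_obs - var_true
var_error = 154.0 - 83.16
var_error = 70.84

70.84


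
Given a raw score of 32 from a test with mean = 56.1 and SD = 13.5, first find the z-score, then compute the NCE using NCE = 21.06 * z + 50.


z = (X - mean) / SD = (32 - 56.1) / 13.5
z = -24.1 / 13.5
z = -1.7852
NCE = NCE = 21.06z + 50
Carry z at full precision (z = -24.1 / 13.5) into the conversion:
NCE = 21.06 * (-24.1 / 13.5) + 50 = -507.546 / 13.5 + 50
NCE = -37.596 + 50
NCE = 12.404

12.404


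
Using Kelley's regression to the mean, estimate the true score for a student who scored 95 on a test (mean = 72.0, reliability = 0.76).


T_est = rxx * X + (1 - rxx) * mean
T_est = 0.76 * 95 + 0.24 * 72.0
T_est = 72.2 + 17.28
T_est = 89.48

89.48


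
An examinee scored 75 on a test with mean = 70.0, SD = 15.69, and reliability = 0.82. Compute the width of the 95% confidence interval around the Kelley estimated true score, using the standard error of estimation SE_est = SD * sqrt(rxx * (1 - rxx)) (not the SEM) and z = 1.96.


True score estimate = 0.82*75 + 0.18*70.0 = 74.1
SE_est = SD * sqrt(rxx * (1 - rxx)) = 15.69 * sqrt(0.82 * 0.18) = 15.69 * sqrt(0.1476) = 6.027901
CI = T_est +/- z * SE_est, so width = 2 * z * SE_est = 2 * 1.96 * 6.027901
Width = 23.6294

23.6294


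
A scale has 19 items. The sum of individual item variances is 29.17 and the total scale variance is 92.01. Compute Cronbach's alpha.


alpha = (k/(k-1)) * (1 - sum(si^2)/s_total^2)
= (19/18) * (1 - 29.17/92.01)
alpha = 0.7209

0.7209


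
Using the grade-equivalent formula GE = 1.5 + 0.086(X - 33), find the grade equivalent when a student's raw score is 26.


raw - median = 26 - 33 = -7
slope * diff = 0.086 * -7 = -0.602
GE = 1.5 + -0.602
GE = 0.898

0.898


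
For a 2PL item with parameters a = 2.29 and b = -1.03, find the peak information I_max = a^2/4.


For 2PL, max info at theta = b = -1.03
I_max = a^2 / 4 = 2.29^2 / 4
= 5.2441 / 4
I_max = 1.311

1.311


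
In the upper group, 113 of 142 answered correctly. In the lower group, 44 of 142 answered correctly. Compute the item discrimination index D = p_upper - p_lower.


p_upper = 113/142 = 0.7958
p_lower = 44/142 = 0.3099
D = 0.7958 - 0.3099 = 0.4859

0.4859


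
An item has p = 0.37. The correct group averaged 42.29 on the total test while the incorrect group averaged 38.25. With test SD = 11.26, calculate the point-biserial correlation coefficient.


q = 1 - p = 0.63
rpb = ((M1 - M0) / SD) * sqrt(p * q)
rpb = ((42.29 - 38.25) / 11.26) * sqrt(0.37 * 0.63)
rpb = 0.1732

0.1732


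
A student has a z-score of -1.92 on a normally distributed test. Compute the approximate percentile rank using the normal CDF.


CDF(z) = 0.5 * (1 + erf(z/sqrt(2)))
erf(-1.3576) = -0.9451
CDF = 0.0274
Percentile rank = 0.0274 * 100 = 2.74

2.74


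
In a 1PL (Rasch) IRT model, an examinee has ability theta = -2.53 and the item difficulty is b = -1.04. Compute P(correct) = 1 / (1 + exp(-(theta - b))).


theta - b = -2.53 - -1.04 = -1.49
exp(-(theta - b)) = exp(1.49) = 4.4371
P = 1 / (1 + 4.4371)
P = 0.1839

0.1839


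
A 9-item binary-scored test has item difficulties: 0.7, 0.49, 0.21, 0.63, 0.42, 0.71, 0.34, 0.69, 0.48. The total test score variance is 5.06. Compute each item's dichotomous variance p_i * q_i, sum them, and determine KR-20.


For each item, compute p_i * q_i:
  Item 1: 0.7 * 0.3 = 0.21
  Item 2: 0.49 * 0.51 = 0.2499
  Item 3: 0.21 * 0.79 = 0.1659
  Item 4: 0.63 * 0.37 = 0.2331
  Item 5: 0.42 * 0.58 = 0.2436
  Item 6: 0.71 * 0.29 = 0.2059
  Item 7: 0.34 * 0.66 = 0.2244
  Item 8: 0.69 * 0.31 = 0.2139
  Item 9: 0.48 * 0.52 = 0.2496
Sum(p_i * q_i) = 0.21 + 0.2499 + 0.1659 + 0.2331 + 0.2436 + 0.2059 + 0.2244 + 0.2139 + 0.2496 = 1.9963
KR-20 = (k/(k-1)) * (1 - Sum(p_i*q_i) / Var_total)
= (9/8) * (1 - 1.9963/5.06)
= 1.125 * 0.6055
KR-20 = 0.6812

0.6812


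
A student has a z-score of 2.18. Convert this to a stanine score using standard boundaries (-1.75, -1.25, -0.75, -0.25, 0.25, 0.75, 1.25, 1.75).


Stanine boundaries: [-1.75, -1.25, -0.75, -0.25, 0.25, 0.75, 1.25, 1.75]
z = 2.18
Check each boundary:
  z >= -1.75 -> could be stanine 2
  z >= -1.25 -> could be stanine 3
  z >= -0.75 -> could be stanine 4
  z >= -0.25 -> could be stanine 5
  z >= 0.25 -> could be stanine 6
  z >= 0.75 -> could be stanine 7
  z >= 1.25 -> could be stanine 8
  z >= 1.75 -> could be stanine 9
Highest qualifying boundary gives stanine = 9

9


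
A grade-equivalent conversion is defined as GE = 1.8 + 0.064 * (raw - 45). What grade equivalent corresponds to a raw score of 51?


raw - median = 51 - 45 = 6
slope * diff = 0.064 * 6 = 0.384
GE = 1.8 + 0.384
GE = 2.184

2.184


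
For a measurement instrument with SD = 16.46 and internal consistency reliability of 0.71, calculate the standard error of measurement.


SEM = SD * sqrt(1 - rxx)
SEM = 16.46 * sqrt(1 - 0.71)
SEM = 16.46 * sqrt(0.29) = 16.46 * 0.538516
SEM = 8.864

8.864


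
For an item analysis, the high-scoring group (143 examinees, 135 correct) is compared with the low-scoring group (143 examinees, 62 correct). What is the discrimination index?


p_upper = 135/143 = 0.9441
p_lower = 62/143 = 0.4336
D = 0.9441 - 0.4336 = 0.5105

0.5105


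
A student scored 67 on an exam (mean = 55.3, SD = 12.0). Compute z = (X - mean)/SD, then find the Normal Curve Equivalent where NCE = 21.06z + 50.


z = (X - mean) / SD = (67 - 55.3) / 12.0
z = 11.7 / 12.0
z = 0.975
NCE = NCE = 21.06z + 50
Carry z at full precision (z = 11.7 / 12.0) into the conversion:
NCE = 21.06 * (11.7 / 12.0) + 50 = 246.402 / 12.0 + 50
NCE = 20.5335 + 50
NCE = 70.5335

70.5335


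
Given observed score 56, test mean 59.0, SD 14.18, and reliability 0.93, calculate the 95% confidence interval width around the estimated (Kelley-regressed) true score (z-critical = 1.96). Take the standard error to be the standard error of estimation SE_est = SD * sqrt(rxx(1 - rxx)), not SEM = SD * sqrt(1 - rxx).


True score estimate = 0.93*56 + 0.07*59.0 = 56.21
SE_est = SD * sqrt(rxx * (1 - rxx)) = 14.18 * sqrt(0.93 * 0.07) = 14.18 * sqrt(0.0651) = 3.617985
CI = T_est +/- z * SE_est, so width = 2 * z * SE_est = 2 * 1.96 * 3.617985
Width = 14.1825

14.1825


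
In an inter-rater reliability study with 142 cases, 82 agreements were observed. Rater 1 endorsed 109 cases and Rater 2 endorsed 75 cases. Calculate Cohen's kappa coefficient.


P_o = 82/142 = 0.577465
P_e = (109*75 + 33*67) / 20164 = 0.515076
kappa = (P_o - P_e) / (1 - P_e)
kappa = (0.577465 - 0.515076) / (1 - 0.515076)
kappa = 0.1287

0.1287


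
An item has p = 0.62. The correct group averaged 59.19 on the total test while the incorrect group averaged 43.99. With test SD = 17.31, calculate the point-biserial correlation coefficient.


q = 1 - p = 0.38
rpb = ((M1 - M0) / SD) * sqrt(p * q)
rpb = ((59.19 - 43.99) / 17.31) * sqrt(0.62 * 0.38)
rpb = 0.4262

0.4262


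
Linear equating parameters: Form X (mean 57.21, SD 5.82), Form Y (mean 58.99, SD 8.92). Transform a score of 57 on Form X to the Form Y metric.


slope = SD_Y / SD_X = 8.92 / 5.82 ~ 1.5326
intercept = mean_Y - slope * mean_X = 58.99 - (8.92 / 5.82) * 57.21 ~ -28.6927
Y = slope * X + intercept. To avoid rounding drift from the rounded slope/intercept, evaluate the equivalent form Y = mean_Y + SD_Y * (X - mean_X) / SD_X at full precision:
Y = 58.99 + 8.92 * (57 - 57.21) / 5.82
Y = 58.99 - 8.92 * 0.21 / 5.82
Y = 58.99 - 1.8732 / 5.82
Y = 58.99 - 0.3219
Y = 58.6681

58.6681


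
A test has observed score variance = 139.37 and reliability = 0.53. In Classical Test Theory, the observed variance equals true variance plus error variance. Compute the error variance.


var_true = rxx * var_obs = 0.53 * 139.37 = 73.8661
var_error = var_obs - var_true
var_error = 139.37 - 73.8661
var_error = 65.5039

65.5039


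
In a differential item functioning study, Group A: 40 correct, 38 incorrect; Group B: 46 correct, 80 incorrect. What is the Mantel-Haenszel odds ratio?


Odds_A = 40/38 = 1.0526
Odds_B = 46/80 = 0.575
OR = Odds_A / Odds_B = 1.0526 / 0.575
Exactly, OR = (40 * 80) / (38 * 46) = 3200 / 1748
OR = 1.8307

1.8307


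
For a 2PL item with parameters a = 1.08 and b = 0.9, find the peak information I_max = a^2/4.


For 2PL, max info at theta = b = 0.9
I_max = a^2 / 4 = 1.08^2 / 4
= 1.1664 / 4
I_max = 0.2916

0.2916


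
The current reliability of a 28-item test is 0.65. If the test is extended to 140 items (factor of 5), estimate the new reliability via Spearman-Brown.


r_new = (n * rxx) / (1 + (n-1) * rxx)
r_new = (5 * 0.65) / (1 + 4 * 0.65)
r_new = 3.25 / 3.6
r_new = 0.9028

0.9028


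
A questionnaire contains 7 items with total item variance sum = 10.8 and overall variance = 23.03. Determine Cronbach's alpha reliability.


alpha = (k/(k-1)) * (1 - sum(si^2)/s_total^2)
= (7/6) * (1 - 10.8/23.03)
alpha = 0.6196

0.6196


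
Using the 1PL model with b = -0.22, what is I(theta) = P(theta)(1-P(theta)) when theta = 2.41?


P = 1/(1+exp(-(2.41--0.22))) = 0.9328
I = P*(1-P) = 0.9328 * 0.0672
I = 0.0627

0.0627


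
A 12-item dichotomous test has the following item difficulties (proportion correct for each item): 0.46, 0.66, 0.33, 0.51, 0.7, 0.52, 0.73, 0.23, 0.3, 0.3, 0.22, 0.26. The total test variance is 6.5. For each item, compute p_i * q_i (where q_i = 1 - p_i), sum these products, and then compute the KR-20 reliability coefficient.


For each item, compute p_i * q_i:
  Item 1: 0.46 * 0.54 = 0.2484
  Item 2: 0.66 * 0.34 = 0.2244
  Item 3: 0.33 * 0.67 = 0.2211
  Item 4: 0.51 * 0.49 = 0.2499
  Item 5: 0.7 * 0.3 = 0.21
  Item 6: 0.52 * 0.48 = 0.2496
  Item 7: 0.73 * 0.27 = 0.1971
  Item 8: 0.23 * 0.77 = 0.1771
  Item 9: 0.3 * 0.7 = 0.21
  Item 10: 0.3 * 0.7 = 0.21
  Item 11: 0.22 * 0.78 = 0.1716
  Item 12: 0.26 * 0.74 = 0.1924
Sum(p_i * q_i) = 0.2484 + 0.2244 + 0.2211 + 0.2499 + 0.21 + 0.2496 + 0.1971 + 0.1771 + 0.21 + 0.21 + 0.1716 + 0.1924 = 2.5616
KR-20 = (k/(k-1)) * (1 - Sum(p_i*q_i) / Var_total)
= (12/11) * (1 - 2.5616/6.5)
= 1.0909 * 0.6059
KR-20 = 0.661

0.661


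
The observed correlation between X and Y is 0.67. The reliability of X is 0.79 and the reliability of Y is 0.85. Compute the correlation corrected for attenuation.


r_corrected = rxy / sqrt(rxx * ryy)
= 0.67 / sqrt(0.79 * 0.85)
= 0.67 / sqrt(0.6715)
= 0.67 / 0.819451
r_corrected = 0.8176

0.8176


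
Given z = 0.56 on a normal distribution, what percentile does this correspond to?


CDF(z) = 0.5 * (1 + erf(z/sqrt(2)))
erf(0.396) = 0.4245
CDF = 0.7123
Percentile rank = 0.7123 * 100 = 71.23

71.23


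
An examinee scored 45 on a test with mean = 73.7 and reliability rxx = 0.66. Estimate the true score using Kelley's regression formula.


T_est = rxx * X + (1 - rxx) * mean
T_est = 0.66 * 45 + 0.34 * 73.7
T_est = 29.7 + 25.058
T_est = 54.758

54.758


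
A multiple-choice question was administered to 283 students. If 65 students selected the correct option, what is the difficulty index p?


Item difficulty p = number correct / total examinees
p = 65 / 283
p = 0.2297

0.2297


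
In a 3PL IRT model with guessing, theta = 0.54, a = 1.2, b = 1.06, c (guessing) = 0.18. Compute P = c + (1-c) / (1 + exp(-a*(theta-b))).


logit = 1.2*(0.54 - 1.06) = -0.624
P* = 1/(1 + exp(--0.624)) = 0.3489
P = 0.18 + (1 - 0.18) * 0.3489
P = 0.4661

0.4661


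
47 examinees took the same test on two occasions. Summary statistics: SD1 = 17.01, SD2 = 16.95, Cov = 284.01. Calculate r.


r = cov(X,Y) / (SD_X * SD_Y)
r = 284.01 / (17.01 * 16.95)
r = 284.01 / 288.3195
r = 0.9851

0.9851


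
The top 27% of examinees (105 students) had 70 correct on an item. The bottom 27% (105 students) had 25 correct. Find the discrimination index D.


p_upper = 70/105 = 0.6667
p_lower = 25/105 = 0.2381
D = 0.6667 - 0.2381 = 0.4286

0.4286


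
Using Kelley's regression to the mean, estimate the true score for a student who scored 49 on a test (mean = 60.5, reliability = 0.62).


T_est = rxx * X + (1 - rxx) * mean
T_est = 0.62 * 49 + 0.38 * 60.5
T_est = 30.38 + 22.99
T_est = 53.37

53.37


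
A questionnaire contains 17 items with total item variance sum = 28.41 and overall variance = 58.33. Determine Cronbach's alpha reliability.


alpha = (k/(k-1)) * (1 - sum(si^2)/s_total^2)
= (17/16) * (1 - 28.41/58.33)
alpha = 0.545

0.545


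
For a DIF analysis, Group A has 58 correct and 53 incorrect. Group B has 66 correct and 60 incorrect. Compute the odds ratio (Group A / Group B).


Odds_A = 58/53 = 1.0943
Odds_B = 66/60 = 1.1
OR = Odds_A / Odds_B = 1.0943 / 1.1
Exactly, OR = (58 * 60) / (53 * 66) = 3480 / 3498
OR = 0.9949

0.9949


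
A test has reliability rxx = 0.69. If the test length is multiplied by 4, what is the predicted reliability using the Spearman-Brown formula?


r_new = (n * rxx) / (1 + (n-1) * rxx)
r_new = (4 * 0.69) / (1 + 3 * 0.69)
r_new = 2.76 / 3.07
r_new = 0.899

0.899


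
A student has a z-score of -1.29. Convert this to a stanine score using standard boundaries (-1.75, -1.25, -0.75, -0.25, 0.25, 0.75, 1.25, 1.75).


Stanine boundaries: [-1.75, -1.25, -0.75, -0.25, 0.25, 0.75, 1.25, 1.75]
z = -1.29
Check each boundary:
  z >= -1.75 -> could be stanine 2
  z < -1.25
  z < -0.75
  z < -0.25
  z < 0.25
  z < 0.75
  z < 1.25
  z < 1.75
Highest qualifying boundary gives stanine = 2

2


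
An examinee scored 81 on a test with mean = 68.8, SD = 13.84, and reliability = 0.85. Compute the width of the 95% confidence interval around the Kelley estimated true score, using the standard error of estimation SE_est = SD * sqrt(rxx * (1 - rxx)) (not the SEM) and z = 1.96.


True score estimate = 0.85*81 + 0.15*68.8 = 79.17
SE_est = SD * sqrt(rxx * (1 - rxx)) = 13.84 * sqrt(0.85 * 0.15) = 13.84 * sqrt(0.1275) = 4.941868
CI = T_est +/- z * SE_est, so width = 2 * z * SE_est = 2 * 1.96 * 4.941868
Width = 19.3721

19.3721


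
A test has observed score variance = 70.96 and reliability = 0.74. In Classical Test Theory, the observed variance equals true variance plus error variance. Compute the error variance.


var_true = rxx * var_obs = 0.74 * 70.96 = 52.5104
var_error = var_obs - var_true
var_error = 70.96 - 52.5104
var_error = 18.4496

18.4496


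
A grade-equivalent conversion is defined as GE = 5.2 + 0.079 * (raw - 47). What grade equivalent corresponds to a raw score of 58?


raw - median = 58 - 47 = 11
slope * diff = 0.079 * 11 = 0.869
GE = 5.2 + 0.869
GE = 6.069

6.069


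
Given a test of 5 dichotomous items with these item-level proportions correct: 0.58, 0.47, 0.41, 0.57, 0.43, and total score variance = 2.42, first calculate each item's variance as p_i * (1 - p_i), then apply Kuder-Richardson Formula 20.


For each item, compute p_i * q_i:
  Item 1: 0.58 * 0.42 = 0.2436
  Item 2: 0.47 * 0.53 = 0.2491
  Item 3: 0.41 * 0.59 = 0.2419
  Item 4: 0.57 * 0.43 = 0.2451
  Item 5: 0.43 * 0.57 = 0.2451
Sum(p_i * q_i) = 0.2436 + 0.2491 + 0.2419 + 0.2451 + 0.2451 = 1.2248
KR-20 = (k/(k-1)) * (1 - Sum(p_i*q_i) / Var_total)
= (5/4) * (1 - 1.2248/2.42)
= 1.25 * 0.4939
KR-20 = 0.6174

0.6174


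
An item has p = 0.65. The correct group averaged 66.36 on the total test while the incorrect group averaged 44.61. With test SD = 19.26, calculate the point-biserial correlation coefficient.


q = 1 - p = 0.35
rpb = ((M1 - M0) / SD) * sqrt(p * q)
rpb = ((66.36 - 44.61) / 19.26) * sqrt(0.65 * 0.35)
rpb = 0.5386

0.5386


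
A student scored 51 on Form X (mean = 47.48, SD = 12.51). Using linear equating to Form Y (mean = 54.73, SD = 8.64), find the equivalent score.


slope = SD_Y / SD_X = 8.64 / 12.51 ~ 0.6906
intercept = mean_Y - slope * mean_X = 54.73 - (8.64 / 12.51) * 47.48 ~ 21.9381
Y = slope * X + intercept. To avoid rounding drift from the rounded slope/intercept, evaluate the equivalent form Y = mean_Y + SD_Y * (X - mean_X) / SD_X at full precision:
Y = 54.73 + 8.64 * (51 - 47.48) / 12.51
Y = 54.73 + 8.64 * 3.52 / 12.51
Y = 54.73 + 30.4128 / 12.51
Y = 54.73 + 2.4311
Y = 57.1611

57.1611


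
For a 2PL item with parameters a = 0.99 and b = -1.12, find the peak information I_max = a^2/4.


For 2PL, max info at theta = b = -1.12
I_max = a^2 / 4 = 0.99^2 / 4
= 0.9801 / 4
I_max = 0.245

0.245


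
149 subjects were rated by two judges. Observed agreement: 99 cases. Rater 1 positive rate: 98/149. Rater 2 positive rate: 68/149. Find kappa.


P_o = 99/149 = 0.66443
P_e = (98*68 + 51*81) / 22201 = 0.486239
kappa = (P_o - P_e) / (1 - P_e)
kappa = (0.66443 - 0.486239) / (1 - 0.486239)
kappa = 0.3468

0.3468


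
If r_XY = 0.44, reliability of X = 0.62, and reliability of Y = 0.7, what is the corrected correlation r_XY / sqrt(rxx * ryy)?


r_corrected = rxy / sqrt(rxx * ryy)
= 0.44 / sqrt(0.62 * 0.7)
= 0.44 / sqrt(0.434)
= 0.44 / 0.658787
r_corrected = 0.6679

0.6679


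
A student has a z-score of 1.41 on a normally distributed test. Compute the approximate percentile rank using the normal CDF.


CDF(z) = 0.5 * (1 + erf(z/sqrt(2)))
erf(0.997) = 0.8415
CDF = 0.9207
Percentile rank = 0.9207 * 100 = 92.07

92.07


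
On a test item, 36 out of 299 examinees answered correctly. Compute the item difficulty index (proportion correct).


Item difficulty p = number correct / total examinees
p = 36 / 299
p = 0.1204

0.1204


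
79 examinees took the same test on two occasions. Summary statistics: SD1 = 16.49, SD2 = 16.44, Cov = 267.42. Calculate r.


r = cov(X,Y) / (SD_X * SD_Y)
r = 267.42 / (16.49 * 16.44)
r = 267.42 / 271.0956
r = 0.9864

0.9864


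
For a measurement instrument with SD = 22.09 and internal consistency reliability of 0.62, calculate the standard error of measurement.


SEM = SD * sqrt(1 - rxx)
SEM = 22.09 * sqrt(1 - 0.62)
SEM = 22.09 * sqrt(0.38) = 22.09 * 0.616441
SEM = 13.6172

13.6172


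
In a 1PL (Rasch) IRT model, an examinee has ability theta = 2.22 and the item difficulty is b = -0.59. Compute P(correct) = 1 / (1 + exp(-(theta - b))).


theta - b = 2.22 - -0.59 = 2.81
exp(-(theta - b)) = exp(-2.81) = 0.0602
P = 1 / (1 + 0.0602)
P = 0.9432

0.9432


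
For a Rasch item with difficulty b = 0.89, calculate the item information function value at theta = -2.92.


P = 1/(1+exp(-(-2.92-0.89))) = 0.0217
I = P*(1-P) = 0.0217 * 0.9783
I = 0.0212

0.0212


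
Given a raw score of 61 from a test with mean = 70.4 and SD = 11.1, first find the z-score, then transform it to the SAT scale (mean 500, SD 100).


z = (X - mean) / SD = (61 - 70.4) / 11.1
z = -9.4 / 11.1
z = -0.8468
SAT-scale = SAT = 500 + 100z
Carry z at full precision (z = -9.4 / 11.1) into the conversion:
SAT-scale = 500 + 100 * (-9.4 / 11.1) = 500 + -940 / 11.1
SAT-scale = 500 + -84.6847
SAT-scale = 415.3153

415.3153


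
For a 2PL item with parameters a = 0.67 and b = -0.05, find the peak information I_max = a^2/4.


For 2PL, max info at theta = b = -0.05
I_max = a^2 / 4 = 0.67^2 / 4
= 0.4489 / 4
I_max = 0.1122

0.1122


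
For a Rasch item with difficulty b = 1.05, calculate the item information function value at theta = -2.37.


P = 1/(1+exp(-(-2.37-1.05))) = 0.0317
I = P*(1-P) = 0.0317 * 0.9683
I = 0.0307

0.0307


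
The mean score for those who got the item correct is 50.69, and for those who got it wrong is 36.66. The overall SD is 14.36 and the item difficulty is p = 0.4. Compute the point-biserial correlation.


q = 1 - p = 0.6
rpb = ((M1 - M0) / SD) * sqrt(p * q)
rpb = ((50.69 - 36.66) / 14.36) * sqrt(0.4 * 0.6)
rpb = 0.4786

0.4786


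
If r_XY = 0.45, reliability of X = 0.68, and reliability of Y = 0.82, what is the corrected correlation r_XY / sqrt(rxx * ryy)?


r_corrected = rxy / sqrt(rxx * ryy)
= 0.45 / sqrt(0.68 * 0.82)
= 0.45 / sqrt(0.5576)
= 0.45 / 0.746726
r_corrected = 0.6026

0.6026


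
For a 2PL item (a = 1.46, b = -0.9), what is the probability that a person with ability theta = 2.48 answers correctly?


a*(theta - b) = 1.46 * (2.48 - -0.9) = 4.9348
exp(-4.9348) = 0.0072
P = 1 / (1 + 0.0072)
P = 0.9929

0.9929


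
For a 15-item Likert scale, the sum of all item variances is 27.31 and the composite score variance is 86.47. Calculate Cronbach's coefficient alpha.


alpha = (k/(k-1)) * (1 - sum(si^2)/s_total^2)
= (15/14) * (1 - 27.31/86.47)
alpha = 0.733

0.733


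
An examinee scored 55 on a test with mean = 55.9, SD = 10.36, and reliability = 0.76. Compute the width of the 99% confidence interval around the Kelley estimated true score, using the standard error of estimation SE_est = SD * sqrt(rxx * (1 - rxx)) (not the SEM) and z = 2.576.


True score estimate = 0.76*55 + 0.24*55.9 = 55.216
SE_est = SD * sqrt(rxx * (1 - rxx)) = 10.36 * sqrt(0.76 * 0.24) = 10.36 * sqrt(0.1824) = 4.424581
CI = T_est +/- z * SE_est, so width = 2 * z * SE_est = 2 * 2.576 * 4.424581
Width = 22.7954

22.7954


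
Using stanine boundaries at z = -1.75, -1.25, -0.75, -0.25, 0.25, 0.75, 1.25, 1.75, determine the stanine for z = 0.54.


Stanine boundaries: [-1.75, -1.25, -0.75, -0.25, 0.25, 0.75, 1.25, 1.75]
z = 0.54
Check each boundary:
  z >= -1.75 -> could be stanine 2
  z >= -1.25 -> could be stanine 3
  z >= -0.75 -> could be stanine 4
  z >= -0.25 -> could be stanine 5
  z >= 0.25 -> could be stanine 6
  z < 0.75
  z < 1.25
  z < 1.75
Highest qualifying boundary gives stanine = 6

6


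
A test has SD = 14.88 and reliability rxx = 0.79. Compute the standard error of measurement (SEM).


SEM = SD * sqrt(1 - rxx)
SEM = 14.88 * sqrt(1 - 0.79)
SEM = 14.88 * sqrt(0.21) = 14.88 * 0.458258
SEM = 6.8189

6.8189


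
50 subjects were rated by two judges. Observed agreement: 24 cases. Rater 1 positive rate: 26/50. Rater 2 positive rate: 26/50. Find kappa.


P_o = 24/50 = 0.48
P_e = (26*26 + 24*24) / 2500 = 0.5008
kappa = (P_o - P_e) / (1 - P_e)
kappa = (0.48 - 0.5008) / (1 - 0.5008)
kappa = -0.0417

-0.0417


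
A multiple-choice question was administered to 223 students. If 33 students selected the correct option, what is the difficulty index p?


Item difficulty p = number correct / total examinees
p = 33 / 223
p = 0.148

0.148


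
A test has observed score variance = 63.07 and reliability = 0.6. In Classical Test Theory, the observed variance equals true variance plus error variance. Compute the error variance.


var_true = rxx * var_obs = 0.6 * 63.07 = 37.842
var_error = var_obs - var_true
var_error = 63.07 - 37.842
var_error = 25.228

25.228


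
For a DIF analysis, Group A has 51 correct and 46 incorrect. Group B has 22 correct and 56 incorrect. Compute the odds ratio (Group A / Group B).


Odds_A = 51/46 = 1.1087
Odds_B = 22/56 = 0.3929
OR = Odds_A / Odds_B = 1.1087 / 0.3929
Exactly, OR = (51 * 56) / (46 * 22) = 2856 / 1012
OR = 2.8221

2.8221


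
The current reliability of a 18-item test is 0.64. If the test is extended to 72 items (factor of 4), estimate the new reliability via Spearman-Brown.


r_new = (n * rxx) / (1 + (n-1) * rxx)
r_new = (4 * 0.64) / (1 + 3 * 0.64)
r_new = 2.56 / 2.92
r_new = 0.8767

0.8767


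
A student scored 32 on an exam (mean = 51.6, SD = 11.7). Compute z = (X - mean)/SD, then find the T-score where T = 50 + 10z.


z = (X - mean) / SD = (32 - 51.6) / 11.7
z = -19.6 / 11.7
z = -1.6752
T-score = T = 50 + 10z
Carry z at full precision (z = -19.6 / 11.7) into the conversion:
T-score = 50 + 10 * (-19.6 / 11.7) = 50 + -196 / 11.7
T-score = 50 + -16.7521
T-score = 33.2479

33.2479


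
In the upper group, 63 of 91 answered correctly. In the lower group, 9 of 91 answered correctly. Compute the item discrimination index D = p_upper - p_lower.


p_upper = 63/91 = 0.6923
p_lower = 9/91 = 0.0989
D = 0.6923 - 0.0989 = 0.5934

0.5934


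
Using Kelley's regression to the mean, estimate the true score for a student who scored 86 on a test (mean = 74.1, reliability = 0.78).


T_est = rxx * X + (1 - rxx) * mean
T_est = 0.78 * 86 + 0.22 * 74.1
T_est = 67.08 + 16.302
T_est = 83.382

83.382


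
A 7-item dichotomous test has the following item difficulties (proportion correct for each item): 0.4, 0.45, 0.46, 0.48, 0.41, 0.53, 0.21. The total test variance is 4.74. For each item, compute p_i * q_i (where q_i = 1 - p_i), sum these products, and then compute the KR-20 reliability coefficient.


For each item, compute p_i * q_i:
  Item 1: 0.4 * 0.6 = 0.24
  Item 2: 0.45 * 0.55 = 0.2475
  Item 3: 0.46 * 0.54 = 0.2484
  Item 4: 0.48 * 0.52 = 0.2496
  Item 5: 0.41 * 0.59 = 0.2419
  Item 6: 0.53 * 0.47 = 0.2491
  Item 7: 0.21 * 0.79 = 0.1659
Sum(p_i * q_i) = 0.24 + 0.2475 + 0.2484 + 0.2496 + 0.2419 + 0.2491 + 0.1659 = 1.6424
KR-20 = (k/(k-1)) * (1 - Sum(p_i*q_i) / Var_total)
= (7/6) * (1 - 1.6424/4.74)
= 1.1667 * 0.6535
KR-20 = 0.7624

0.7624


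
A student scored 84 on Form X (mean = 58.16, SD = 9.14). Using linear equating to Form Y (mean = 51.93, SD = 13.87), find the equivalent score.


slope = SD_Y / SD_X = 13.87 / 9.14 ~ 1.5175
intercept = mean_Y - slope * mean_X = 51.93 - (13.87 / 9.14) * 58.16 ~ -36.3281
Y = slope * X + intercept. To avoid rounding drift from the rounded slope/intercept, evaluate the equivalent form Y = mean_Y + SD_Y * (X - mean_X) / SD_X at full precision:
Y = 51.93 + 13.87 * (84 - 58.16) / 9.14
Y = 51.93 + 13.87 * 25.84 / 9.14
Y = 51.93 + 358.4008 / 9.14
Y = 51.93 + 39.2123
Y = 91.1423

91.1423


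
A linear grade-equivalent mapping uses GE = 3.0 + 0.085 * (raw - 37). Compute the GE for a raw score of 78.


raw - median = 78 - 37 = 41
slope * diff = 0.085 * 41 = 3.485
GE = 3.0 + 3.485
GE = 6.485

6.485


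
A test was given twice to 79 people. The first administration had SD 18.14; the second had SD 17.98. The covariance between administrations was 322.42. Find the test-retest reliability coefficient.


r = cov(X,Y) / (SD_X * SD_Y)
r = 322.42 / (18.14 * 17.98)
r = 322.42 / 326.1572
r = 0.9885

0.9885


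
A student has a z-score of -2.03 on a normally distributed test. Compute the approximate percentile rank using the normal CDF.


CDF(z) = 0.5 * (1 + erf(z/sqrt(2)))
erf(-1.4354) = -0.9576
CDF = 0.0212
Percentile rank = 0.0212 * 100 = 2.12

2.12


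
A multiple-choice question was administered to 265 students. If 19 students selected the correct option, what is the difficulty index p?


Item difficulty p = number correct / total examinees
p = 19 / 265
p = 0.0717

0.0717


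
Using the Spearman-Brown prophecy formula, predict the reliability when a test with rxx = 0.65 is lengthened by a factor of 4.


r_new = (n * rxx) / (1 + (n-1) * rxx)
r_new = (4 * 0.65) / (1 + 3 * 0.65)
r_new = 2.6 / 2.95
r_new = 0.8814

0.8814


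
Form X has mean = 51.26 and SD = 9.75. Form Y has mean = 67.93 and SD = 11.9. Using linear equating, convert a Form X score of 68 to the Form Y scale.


slope = SD_Y / SD_X = 11.9 / 9.75 ~ 1.2205
intercept = mean_Y - slope * mean_X = 67.93 - (11.9 / 9.75) * 51.26 ~ 5.3665
Y = slope * X + intercept. To avoid rounding drift from the rounded slope/intercept, evaluate the equivalent form Y = mean_Y + SD_Y * (X - mean_X) / SD_X at full precision:
Y = 67.93 + 11.9 * (68 - 51.26) / 9.75
Y = 67.93 + 11.9 * 16.74 / 9.75
Y = 67.93 + 199.206 / 9.75
Y = 67.93 + 20.4314
Y = 88.3614

88.3614


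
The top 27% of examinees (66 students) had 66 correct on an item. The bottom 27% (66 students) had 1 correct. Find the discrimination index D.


p_upper = 66/66 = 1.0
p_lower = 1/66 = 0.0152
D = 1.0 - 0.0152 = 0.9848

0.9848


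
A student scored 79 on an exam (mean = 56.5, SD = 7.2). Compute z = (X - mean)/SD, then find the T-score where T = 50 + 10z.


z = (X - mean) / SD = (79 - 56.5) / 7.2
z = 22.5 / 7.2
z = 3.125
T-score = T = 50 + 10z
Carry z at full precision (z = 22.5 / 7.2) into the conversion:
T-score = 50 + 10 * (22.5 / 7.2) = 50 + 225 / 7.2
T-score = 50 + 31.25
T-score = 81.25

81.25


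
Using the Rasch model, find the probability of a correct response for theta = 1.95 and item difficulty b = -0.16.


theta - b = 1.95 - -0.16 = 2.11
exp(-(theta - b)) = exp(-2.11) = 0.1212
P = 1 / (1 + 0.1212)
P = 0.8919

0.8919


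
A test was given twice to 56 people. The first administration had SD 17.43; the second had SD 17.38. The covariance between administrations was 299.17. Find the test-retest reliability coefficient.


r = cov(X,Y) / (SD_X * SD_Y)
r = 299.17 / (17.43 * 17.38)
r = 299.17 / 302.9334
r = 0.9876

0.9876


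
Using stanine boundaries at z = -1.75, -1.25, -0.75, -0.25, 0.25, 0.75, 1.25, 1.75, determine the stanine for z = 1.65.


Stanine boundaries: [-1.75, -1.25, -0.75, -0.25, 0.25, 0.75, 1.25, 1.75]
z = 1.65
Check each boundary:
  z >= -1.75 -> could be stanine 2
  z >= -1.25 -> could be stanine 3
  z >= -0.75 -> could be stanine 4
  z >= -0.25 -> could be stanine 5
  z >= 0.25 -> could be stanine 6
  z >= 0.75 -> could be stanine 7
  z >= 1.25 -> could be stanine 8
  z < 1.75
Highest qualifying boundary gives stanine = 8

8


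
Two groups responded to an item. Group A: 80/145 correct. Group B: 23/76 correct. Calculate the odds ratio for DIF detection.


Odds_A = 80/65 = 1.2308
Odds_B = 23/53 = 0.434
OR = Odds_A / Odds_B = 1.2308 / 0.434
Exactly, OR = (80 * 53) / (65 * 23) = 4240 / 1495
OR = 2.8361

2.8361


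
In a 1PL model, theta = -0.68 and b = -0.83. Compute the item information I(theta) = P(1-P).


P = 1/(1+exp(-(-0.68--0.83))) = 0.5374
I = P*(1-P) = 0.5374 * 0.4626
I = 0.2486

0.2486


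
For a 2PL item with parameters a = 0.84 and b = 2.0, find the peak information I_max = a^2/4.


For 2PL, max info at theta = b = 2.0
I_max = a^2 / 4 = 0.84^2 / 4
= 0.7056 / 4
I_max = 0.1764

0.1764


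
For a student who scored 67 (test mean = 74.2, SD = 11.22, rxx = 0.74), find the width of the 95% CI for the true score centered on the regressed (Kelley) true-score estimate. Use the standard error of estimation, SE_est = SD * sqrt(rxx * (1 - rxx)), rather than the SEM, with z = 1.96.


True score estimate = 0.74*67 + 0.26*74.2 = 68.872
SE_est = SD * sqrt(rxx * (1 - rxx)) = 11.22 * sqrt(0.74 * 0.26) = 11.22 * sqrt(0.1924) = 4.921476
CI = T_est +/- z * SE_est, so width = 2 * z * SE_est = 2 * 1.96 * 4.921476
Width = 19.2922

19.2922


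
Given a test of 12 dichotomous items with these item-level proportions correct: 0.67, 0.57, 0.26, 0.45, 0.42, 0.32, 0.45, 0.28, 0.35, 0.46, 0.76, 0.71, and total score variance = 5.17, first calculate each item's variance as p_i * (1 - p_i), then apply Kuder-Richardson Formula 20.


For each item, compute p_i * q_i:
  Item 1: 0.67 * 0.33 = 0.2211
  Item 2: 0.57 * 0.43 = 0.2451
  Item 3: 0.26 * 0.74 = 0.1924
  Item 4: 0.45 * 0.55 = 0.2475
  Item 5: 0.42 * 0.58 = 0.2436
  Item 6: 0.32 * 0.68 = 0.2176
  Item 7: 0.45 * 0.55 = 0.2475
  Item 8: 0.28 * 0.72 = 0.2016
  Item 9: 0.35 * 0.65 = 0.2275
  Item 10: 0.46 * 0.54 = 0.2484
  Item 11: 0.76 * 0.24 = 0.1824
  Item 12: 0.71 * 0.29 = 0.2059
Sum(p_i * q_i) = 0.2211 + 0.2451 + 0.1924 + 0.2475 + 0.2436 + 0.2176 + 0.2475 + 0.2016 + 0.2275 + 0.2484 + 0.1824 + 0.2059 = 2.6806
KR-20 = (k/(k-1)) * (1 - Sum(p_i*q_i) / Var_total)
= (12/11) * (1 - 2.6806/5.17)
= 1.0909 * 0.4815
KR-20 = 0.5253

0.5253


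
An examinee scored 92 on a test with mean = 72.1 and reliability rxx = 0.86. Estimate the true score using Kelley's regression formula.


T_est = rxx * X + (1 - rxx) * mean
T_est = 0.86 * 92 + 0.14 * 72.1
T_est = 79.12 + 10.094
T_est = 89.214

89.214


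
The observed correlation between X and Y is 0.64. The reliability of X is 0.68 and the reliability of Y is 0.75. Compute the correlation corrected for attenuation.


r_corrected = rxy / sqrt(rxx * ryy)
= 0.64 / sqrt(0.68 * 0.75)
= 0.64 / sqrt(0.51)
= 0.64 / 0.714143
r_corrected = 0.8962

0.8962


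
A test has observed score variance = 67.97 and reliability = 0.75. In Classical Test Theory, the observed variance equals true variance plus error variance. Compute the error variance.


var_true = rxx * var_obs = 0.75 * 67.97 = 50.9775
var_error = var_obs - var_true
var_error = 67.97 - 50.9775
var_error = 16.9925

16.9925


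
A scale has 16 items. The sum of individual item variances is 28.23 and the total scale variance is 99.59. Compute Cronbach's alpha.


alpha = (k/(k-1)) * (1 - sum(si^2)/s_total^2)
= (16/15) * (1 - 28.23/99.59)
alpha = 0.7643

0.7643


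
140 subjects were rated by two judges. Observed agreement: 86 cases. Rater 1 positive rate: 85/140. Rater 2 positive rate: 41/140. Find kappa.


P_o = 86/140 = 0.614286
P_e = (85*41 + 55*99) / 19600 = 0.455612
kappa = (P_o - P_e) / (1 - P_e)
kappa = (0.614286 - 0.455612) / (1 - 0.455612)
kappa = 0.2915

0.2915


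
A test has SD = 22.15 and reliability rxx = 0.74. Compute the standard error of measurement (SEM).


SEM = SD * sqrt(1 - rxx)
SEM = 22.15 * sqrt(1 - 0.74)
SEM = 22.15 * sqrt(0.26) = 22.15 * 0.509902
SEM = 11.2943

11.2943


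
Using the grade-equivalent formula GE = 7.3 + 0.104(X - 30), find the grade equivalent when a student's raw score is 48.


raw - median = 48 - 30 = 18
slope * diff = 0.104 * 18 = 1.872
GE = 7.3 + 1.872
GE = 9.172

9.172


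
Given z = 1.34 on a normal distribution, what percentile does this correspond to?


CDF(z) = 0.5 * (1 + erf(z/sqrt(2)))
erf(0.9475) = 0.8198
CDF = 0.9099
Percentile rank = 0.9099 * 100 = 90.99

90.99


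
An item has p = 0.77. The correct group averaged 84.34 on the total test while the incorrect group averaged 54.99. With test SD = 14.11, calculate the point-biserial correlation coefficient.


q = 1 - p = 0.23
rpb = ((M1 - M0) / SD) * sqrt(p * q)
rpb = ((84.34 - 54.99) / 14.11) * sqrt(0.77 * 0.23)
rpb = 0.8754

0.8754
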